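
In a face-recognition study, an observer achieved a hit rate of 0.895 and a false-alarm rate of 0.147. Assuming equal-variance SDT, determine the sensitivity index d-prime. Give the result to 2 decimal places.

d-prime = 2.30

z(H) = 1.254
z(FA) = -1.049
d' = z(H) − z(FA) = 1.254 − (-1.049) = 2.303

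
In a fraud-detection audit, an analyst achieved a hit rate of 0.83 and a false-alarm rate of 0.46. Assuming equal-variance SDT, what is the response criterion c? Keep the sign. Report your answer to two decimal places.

c = -0.43

z(H) = z(0.83) = 0.954
z(FA) = z(0.46) = -0.100
c = −½·[z(H) + z(FA)] = −0.5 × (0.954 + (-0.100)) = -0.427
c < 0: the analyst has a liberal response bias.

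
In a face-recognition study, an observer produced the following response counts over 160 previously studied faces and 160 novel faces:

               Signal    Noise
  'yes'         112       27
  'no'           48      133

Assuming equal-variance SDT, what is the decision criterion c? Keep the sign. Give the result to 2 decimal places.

H = 112/160 = 0.7000
FA = 27/160 = 0.1688
z(H) = 0.524
z(FA) = -0.959
c = −½·[z(H) + z(FA)] = −0.5 × (0.524 + (-0.959)) = 0.2175

c = 0.22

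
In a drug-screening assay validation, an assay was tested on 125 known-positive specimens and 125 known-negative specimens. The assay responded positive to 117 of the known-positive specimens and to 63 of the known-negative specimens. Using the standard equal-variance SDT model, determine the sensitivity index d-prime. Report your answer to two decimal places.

H = 117/125 = 0.9360
FA = 63/125 = 0.5040
z(H) = z(0.9360) = 1.522
z(FA) = z(0.5040) = 0.010
d' = z(H) − z(FA) = 1.522 − 0.010 = 1.512

d-prime = 1.51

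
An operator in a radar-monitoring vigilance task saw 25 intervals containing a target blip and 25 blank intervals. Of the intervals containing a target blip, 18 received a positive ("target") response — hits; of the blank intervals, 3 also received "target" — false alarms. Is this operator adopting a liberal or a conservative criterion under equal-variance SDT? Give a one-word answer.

conservative

z(H) = 0.583, z(FA) = -1.175
c = −½·(z(H) + z(FA)) = 0.296
c > 0 → conservative criterion (biased toward responding “no”).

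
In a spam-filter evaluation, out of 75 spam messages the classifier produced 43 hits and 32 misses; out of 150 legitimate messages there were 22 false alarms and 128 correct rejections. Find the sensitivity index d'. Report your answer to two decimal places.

H = 43/75 = 0.5733
FA = 22/150 = 0.1467
Φ⁻¹(0.5733) = 0.185, Φ⁻¹(0.1467) = -1.051
d' = z(H) − z(FA) = 0.185 − (-1.051) = 1.236

d' = 1.24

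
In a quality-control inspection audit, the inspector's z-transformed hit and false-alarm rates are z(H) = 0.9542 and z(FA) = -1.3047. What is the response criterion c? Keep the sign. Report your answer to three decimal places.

c = 0.175

c = −½·[z(H) + z(FA)] = −½·(0.9542 + (-1.3047)) = 0.17525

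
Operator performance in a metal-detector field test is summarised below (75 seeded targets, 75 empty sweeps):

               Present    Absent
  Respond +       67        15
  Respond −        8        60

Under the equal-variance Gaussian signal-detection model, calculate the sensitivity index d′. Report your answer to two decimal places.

d′ = 2.09

H = 67/75 = 0.8933
FA = 15/75 = 0.2000
z(H) = z(0.8933) = 1.2443
z(FA) = z(0.2000) = -0.8416
d' = z(H) − z(FA) = 1.2443 − (-0.8416) = 2.0859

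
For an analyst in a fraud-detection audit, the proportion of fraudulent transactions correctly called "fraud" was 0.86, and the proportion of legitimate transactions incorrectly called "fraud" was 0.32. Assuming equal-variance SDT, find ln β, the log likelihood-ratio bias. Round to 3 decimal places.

ln β = -0.474

z(H) = z(0.86) = 1.0803
z(FA) = z(0.32) = -0.4677
ln β = −½·[z(H)² − z(FA)²] = −0.5 × (1.1670 − 0.2187) = -0.47415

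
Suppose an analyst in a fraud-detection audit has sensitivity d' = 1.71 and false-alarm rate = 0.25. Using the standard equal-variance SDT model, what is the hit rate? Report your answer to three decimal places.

z(false-alarm rate) = z(0.25) = -0.6745
z(H) = z(FA) + d' = -0.6745 + 1.71 = 1.0355
hit rate = Φ(1.0355) = 0.8498

hit rate = 0.850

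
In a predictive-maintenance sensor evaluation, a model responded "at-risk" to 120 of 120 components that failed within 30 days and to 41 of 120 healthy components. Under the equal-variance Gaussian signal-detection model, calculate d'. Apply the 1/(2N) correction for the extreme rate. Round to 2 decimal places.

d' = 3.05

The hit rate is 120/120 = 1, so apply the 1/(2N) correction: H → 1 − 1/(2·120) = 0.99583.
z(H) = z(0.99583) = 2.638
z(FA) = z(0.34167) = -0.408
d' = 2.638 − (-0.408) = 3.046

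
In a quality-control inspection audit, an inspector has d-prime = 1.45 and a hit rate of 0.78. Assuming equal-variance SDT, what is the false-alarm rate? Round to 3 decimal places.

false-alarm rate = 0.249

z(hit rate) = z(0.78) = 0.7722
z(FA) = z(H) − d' = 0.7722 − 1.45 = -0.6778
false-alarm rate = Φ(-0.6778) = 0.2489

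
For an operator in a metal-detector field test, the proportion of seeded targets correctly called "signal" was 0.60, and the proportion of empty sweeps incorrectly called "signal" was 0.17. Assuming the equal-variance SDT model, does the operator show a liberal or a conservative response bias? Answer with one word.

z(H) = 0.253, z(FA) = -0.954
c = −½·(z(H) + z(FA)) = 0.3505
c > 0 → conservative criterion (biased toward responding “no”).

conservative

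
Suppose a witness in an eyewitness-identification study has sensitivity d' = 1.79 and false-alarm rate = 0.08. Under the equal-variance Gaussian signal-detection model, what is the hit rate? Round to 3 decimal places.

hit rate = 0.650

z(false-alarm rate) = z(0.08) = -1.4051
z(H) = z(FA) + d' = -1.4051 + 1.79 = 0.3849
hit rate = Φ(0.3849) = 0.6498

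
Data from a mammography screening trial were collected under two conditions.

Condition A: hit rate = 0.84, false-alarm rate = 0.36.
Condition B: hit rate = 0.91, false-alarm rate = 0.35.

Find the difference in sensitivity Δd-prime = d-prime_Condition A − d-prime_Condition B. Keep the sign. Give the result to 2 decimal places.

Δd-prime = -0.37

Condition A: z(0.84) = 0.994, z(0.36) = -0.358, d' = 1.352
Condition B: z(0.91) = 1.341, z(0.35) = -0.385, d' = 1.726
Δd' = d'_Condition A − d'_Condition B = 1.352 − 1.726 = -0.374
Condition B has the higher sensitivity.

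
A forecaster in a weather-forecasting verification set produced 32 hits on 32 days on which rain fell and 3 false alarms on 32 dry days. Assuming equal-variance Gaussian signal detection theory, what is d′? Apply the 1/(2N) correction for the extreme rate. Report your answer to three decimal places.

The hit rate is 32/32 = 1, so apply the 1/(2N) correction: H → 1 − 1/(2·32) = 0.98438.
z(H) = z(0.98438) = 2.1540
z(FA) = z(0.09375) = -1.3180
d' = 2.1540 − (-1.3180) = 3.4720

d′ = 3.472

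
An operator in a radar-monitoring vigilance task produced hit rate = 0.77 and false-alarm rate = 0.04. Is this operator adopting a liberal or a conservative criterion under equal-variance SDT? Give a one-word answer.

conservative

z(H) = 0.739, z(FA) = -1.751
c = −½·(z(H) + z(FA)) = 0.506
c > 0 → conservative criterion (biased toward responding “no”).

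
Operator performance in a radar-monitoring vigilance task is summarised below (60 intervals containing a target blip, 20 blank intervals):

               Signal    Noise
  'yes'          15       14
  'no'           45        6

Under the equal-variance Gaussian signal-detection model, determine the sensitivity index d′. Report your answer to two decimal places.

d′ = -1.20

H = 15/60 = 0.2500
FA = 14/20 = 0.7000
Φ⁻¹(H) = -0.6745
Φ⁻¹(FA) = 0.5244
d' = z(H) − z(FA) = -0.6745 − 0.5244 = -1.1989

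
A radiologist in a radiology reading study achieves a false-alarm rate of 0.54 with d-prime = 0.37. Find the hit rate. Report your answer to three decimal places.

z(false-alarm rate) = z(0.54) = 0.1004
z(H) = z(FA) + d' = 0.1004 + 0.37 = 0.4704
hit rate = Φ(0.4704) = 0.6810

hit rate = 0.681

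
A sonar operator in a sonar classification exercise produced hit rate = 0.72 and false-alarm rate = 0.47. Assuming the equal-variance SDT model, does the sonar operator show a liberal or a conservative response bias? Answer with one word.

liberal

z(H) = 0.583, z(FA) = -0.075
c = −½·(z(H) + z(FA)) = -0.254
c < 0 → liberal criterion (biased toward responding “yes”).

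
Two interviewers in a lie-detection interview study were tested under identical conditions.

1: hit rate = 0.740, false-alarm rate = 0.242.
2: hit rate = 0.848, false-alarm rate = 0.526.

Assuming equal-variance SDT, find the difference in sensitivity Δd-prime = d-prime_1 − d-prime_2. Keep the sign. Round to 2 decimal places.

Δd-prime = 0.38

1: z(0.740) = 0.643, z(0.242) = -0.700, d' = 1.343
2: z(0.848) = 1.028, z(0.526) = 0.065, d' = 0.963
Δd' = d'_1 − d'_2 = 1.343 − 0.963 = 0.380
1 has the higher sensitivity.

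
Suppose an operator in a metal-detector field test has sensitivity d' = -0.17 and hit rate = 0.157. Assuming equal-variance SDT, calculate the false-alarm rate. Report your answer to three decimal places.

z(hit rate) = z(0.157) = -1.0069
z(FA) = z(H) − d' = -1.0069 − (-0.17) = -0.8369
false-alarm rate = Φ(-0.8369) = 0.2013

false-alarm rate = 0.201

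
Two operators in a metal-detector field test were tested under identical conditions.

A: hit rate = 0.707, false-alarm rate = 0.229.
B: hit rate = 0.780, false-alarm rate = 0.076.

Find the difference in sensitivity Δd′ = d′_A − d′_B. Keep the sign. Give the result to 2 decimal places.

Δd′ = -0.92

A: z(0.707) = 0.545, z(0.229) = -0.742, d' = 1.287
B: z(0.780) = 0.772, z(0.076) = -1.433, d' = 2.205
Δd' = d'_A − d'_B = 1.287 − 2.205 = -0.918
B has the higher sensitivity.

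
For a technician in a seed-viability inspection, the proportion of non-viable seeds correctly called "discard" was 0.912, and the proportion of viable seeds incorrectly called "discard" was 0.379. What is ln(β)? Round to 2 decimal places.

ln β = -0.87

z(0.912) = 1.353, z(0.379) = -0.308
ln β = −½·[z(H)² − z(FA)²] = −0.5 × (1.831 − 0.095) = -0.868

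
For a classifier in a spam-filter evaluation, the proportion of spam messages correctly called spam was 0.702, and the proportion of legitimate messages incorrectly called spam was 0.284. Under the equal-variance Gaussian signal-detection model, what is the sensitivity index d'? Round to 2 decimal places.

d' = 1.10

z(H) = 0.530
z(FA) = -0.571
d' = z(H) − z(FA) = 0.530 − (-0.571) = 1.101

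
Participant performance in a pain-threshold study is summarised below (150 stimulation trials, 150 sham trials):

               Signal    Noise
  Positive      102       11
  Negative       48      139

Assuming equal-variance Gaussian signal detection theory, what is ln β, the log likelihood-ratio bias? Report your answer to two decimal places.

H = 102/150 = 0.6800
FA = 11/150 = 0.0733
z(H) = z(0.6800) = 0.468
z(FA) = z(0.0733) = -1.452
ln β = −½·[z(H)² − z(FA)²] = −0.5 × (0.219 − 2.108) = 0.9445

ln β = 0.94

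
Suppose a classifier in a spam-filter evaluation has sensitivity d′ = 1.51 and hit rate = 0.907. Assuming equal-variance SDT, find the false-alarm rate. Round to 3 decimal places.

z(hit rate) = z(0.907) = 1.3225
z(FA) = z(H) − d' = 1.3225 − 1.51 = -0.1875
false-alarm rate = Φ(-0.1875) = 0.4256

false-alarm rate = 0.426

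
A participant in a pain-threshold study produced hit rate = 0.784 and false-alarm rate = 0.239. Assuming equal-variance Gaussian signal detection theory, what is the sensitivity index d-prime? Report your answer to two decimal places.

d-prime = 1.50

Φ⁻¹(H) = 0.7858
Φ⁻¹(FA) = -0.7095
d' = z(H) − z(FA) = 0.7858 − (-0.7095) = 1.4953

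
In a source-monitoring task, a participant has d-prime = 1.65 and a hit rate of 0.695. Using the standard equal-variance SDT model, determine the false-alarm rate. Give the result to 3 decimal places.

false-alarm rate = 0.127

z(hit rate) = z(0.695) = 0.5101
z(FA) = z(H) − d' = 0.5101 − 1.65 = -1.1399
false-alarm rate = Φ(-1.1399) = 0.1272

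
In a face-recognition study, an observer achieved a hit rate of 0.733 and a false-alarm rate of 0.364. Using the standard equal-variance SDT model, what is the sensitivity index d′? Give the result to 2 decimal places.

z(0.733) = 0.622, z(0.364) = -0.348
d' = z(H) − z(FA) = 0.622 − (-0.348) = 0.970

d′ = 0.97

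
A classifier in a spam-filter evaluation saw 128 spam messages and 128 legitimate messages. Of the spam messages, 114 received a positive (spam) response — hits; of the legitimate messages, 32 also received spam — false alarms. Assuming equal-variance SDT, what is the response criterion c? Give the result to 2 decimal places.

c = -0.28

H = 114/128 = 0.8906
FA = 32/128 = 0.2500
z(H) = 1.230
z(FA) = -0.674
c = −½·[z(H) + z(FA)] = −0.5 × (1.230 + (-0.674)) = -0.278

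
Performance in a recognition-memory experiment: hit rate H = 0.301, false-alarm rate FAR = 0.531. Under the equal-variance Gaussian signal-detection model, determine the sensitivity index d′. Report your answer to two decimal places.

d′ = -0.60

z(H) = z(0.301) = -0.522
z(FA) = z(0.531) = 0.078
d' = z(H) − z(FA) = -0.522 − 0.078 = -0.600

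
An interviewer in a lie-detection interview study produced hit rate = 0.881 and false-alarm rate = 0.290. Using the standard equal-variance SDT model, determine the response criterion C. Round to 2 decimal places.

z(H) = z(0.881) = 1.180
z(FA) = z(0.290) = -0.553
c = −½·[z(H) + z(FA)] = −0.5 × (1.180 + (-0.553)) = -0.3135
c < 0: the interviewer has a liberal response bias.

C = -0.31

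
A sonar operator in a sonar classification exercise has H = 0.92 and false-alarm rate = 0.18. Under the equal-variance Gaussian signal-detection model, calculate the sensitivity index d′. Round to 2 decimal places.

d′ = 2.32

z(H) = z(0.92) = 1.4051
z(FA) = z(0.18) = -0.9154
d' = z(H) − z(FA) = 1.4051 − (-0.9154) = 2.3205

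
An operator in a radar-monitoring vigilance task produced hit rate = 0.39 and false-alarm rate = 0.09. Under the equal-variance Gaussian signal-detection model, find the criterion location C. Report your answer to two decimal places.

C = 0.81

z(H) = z(0.39) = -0.2793
z(FA) = z(0.09) = -1.3408
c = −½·[z(H) + z(FA)] = −0.5 × (-0.2793 + (-1.3408)) = 0.81005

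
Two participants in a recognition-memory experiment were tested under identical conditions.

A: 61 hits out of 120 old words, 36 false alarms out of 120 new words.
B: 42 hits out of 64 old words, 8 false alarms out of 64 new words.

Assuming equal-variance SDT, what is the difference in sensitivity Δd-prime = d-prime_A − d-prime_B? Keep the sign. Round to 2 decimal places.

A: z(0.5083) = 0.021, z(0.3000) = -0.524, d' = 0.545
B: z(0.6562) = 0.402, z(0.1250) = -1.150, d' = 1.552
Δd' = d'_A − d'_B = 0.545 − 1.552 = -1.007
B has the higher sensitivity.

Δd-prime = -1.01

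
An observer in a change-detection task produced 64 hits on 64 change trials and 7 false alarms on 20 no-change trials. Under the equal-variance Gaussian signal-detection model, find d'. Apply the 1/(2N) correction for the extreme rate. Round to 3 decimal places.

The hit rate is 64/64 = 1, so apply the 1/(2N) correction: H → 1 − 1/(2·64) = 0.99219.
z(H) = z(0.99219) = 2.4177
z(FA) = z(0.35000) = -0.3853
d' = 2.4177 − (-0.3853) = 2.8030

d' = 2.803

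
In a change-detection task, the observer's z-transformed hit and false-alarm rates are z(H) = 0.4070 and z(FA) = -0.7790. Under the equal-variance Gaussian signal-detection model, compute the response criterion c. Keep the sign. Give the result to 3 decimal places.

c = 0.186

c = −½·[z(H) + z(FA)] = −½·(0.4070 + (-0.7790)) = 0.1860
c > 0: the observer has a conservative response bias.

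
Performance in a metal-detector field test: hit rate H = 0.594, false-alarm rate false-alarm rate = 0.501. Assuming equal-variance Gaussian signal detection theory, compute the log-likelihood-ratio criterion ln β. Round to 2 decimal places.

z(H) = 0.238
z(FA) = 0.003
ln β = −½·[z(H)² − z(FA)²] = −0.5 × (0.057 − 0.000) = -0.0285

ln β = -0.03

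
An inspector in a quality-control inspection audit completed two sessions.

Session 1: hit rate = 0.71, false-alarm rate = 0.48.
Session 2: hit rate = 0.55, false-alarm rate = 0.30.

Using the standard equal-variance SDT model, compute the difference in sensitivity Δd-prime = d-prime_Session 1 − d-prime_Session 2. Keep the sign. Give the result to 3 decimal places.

Δd-prime = -0.047

Session 1: z(0.71) = 0.5534, z(0.48) = -0.0502, d' = 0.6036
Session 2: z(0.55) = 0.1257, z(0.30) = -0.5244, d' = 0.6501
Δd' = d'_Session 1 − d'_Session 2 = 0.6036 − 0.6501 = -0.0465
Session 2 has the higher sensitivity.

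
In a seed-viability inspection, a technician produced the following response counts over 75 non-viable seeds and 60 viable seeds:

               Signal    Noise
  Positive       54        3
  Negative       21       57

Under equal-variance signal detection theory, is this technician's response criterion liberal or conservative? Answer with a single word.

conservative

z(H) = 0.583, z(FA) = -1.645
c = −½·(z(H) + z(FA)) = 0.531
c > 0 → conservative criterion (biased toward responding “no”).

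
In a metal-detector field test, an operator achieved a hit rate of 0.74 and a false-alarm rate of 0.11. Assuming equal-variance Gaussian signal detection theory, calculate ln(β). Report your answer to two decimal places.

Φ⁻¹(0.74) = 0.643, Φ⁻¹(0.11) = -1.227
ln β = −½·[z(H)² − z(FA)²] = −0.5 × (0.413 − 1.506) = 0.5465

ln β = 0.55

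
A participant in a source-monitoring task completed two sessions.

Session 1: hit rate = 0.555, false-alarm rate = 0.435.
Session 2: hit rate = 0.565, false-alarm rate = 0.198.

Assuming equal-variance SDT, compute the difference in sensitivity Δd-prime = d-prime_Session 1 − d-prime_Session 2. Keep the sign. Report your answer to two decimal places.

Δd-prime = -0.71

Session 1: z(0.555) = 0.138, z(0.435) = -0.164, d' = 0.302
Session 2: z(0.565) = 0.164, z(0.198) = -0.849, d' = 1.013
Δd' = d'_Session 1 − d'_Session 2 = 0.302 − 1.013 = -0.711
Session 2 has the higher sensitivity.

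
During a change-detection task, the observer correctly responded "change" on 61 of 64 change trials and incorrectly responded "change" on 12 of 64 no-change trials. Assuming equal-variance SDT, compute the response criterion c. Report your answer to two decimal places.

H = 61/64 = 0.9531
FA = 12/64 = 0.1875
z(0.9531) = 1.676, z(0.1875) = -0.887
c = −½·[z(H) + z(FA)] = −0.5 × (1.676 + (-0.887)) = -0.3945
c < 0: the observer has a liberal response bias.

c = -0.39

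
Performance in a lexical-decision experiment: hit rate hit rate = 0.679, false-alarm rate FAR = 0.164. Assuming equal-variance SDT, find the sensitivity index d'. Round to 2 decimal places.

d' = 1.44

Φ⁻¹(0.679) = 0.4649, Φ⁻¹(0.164) = -0.9782
d' = z(H) − z(FA) = 0.4649 − (-0.9782) = 1.4431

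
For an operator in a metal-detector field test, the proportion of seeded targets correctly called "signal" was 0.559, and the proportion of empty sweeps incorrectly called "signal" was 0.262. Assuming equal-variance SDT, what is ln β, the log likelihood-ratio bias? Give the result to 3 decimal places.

Φ⁻¹(H) = Φ⁻¹(0.559) = 0.1484
Φ⁻¹(FA) = Φ⁻¹(0.262) = -0.6372
ln β = −½·[z(H)² − z(FA)²] = −0.5 × (0.0220 − 0.4060) = 0.1920

ln β = 0.192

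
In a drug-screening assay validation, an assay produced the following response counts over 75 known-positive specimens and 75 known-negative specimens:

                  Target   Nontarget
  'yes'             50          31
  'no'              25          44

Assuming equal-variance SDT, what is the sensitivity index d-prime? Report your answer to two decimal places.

d-prime = 0.65

H = 50/75 = 0.6667
FA = 31/75 = 0.4133
Φ⁻¹(H) = 0.431
Φ⁻¹(FA) = -0.219
d' = z(H) − z(FA) = 0.431 − (-0.219) = 0.650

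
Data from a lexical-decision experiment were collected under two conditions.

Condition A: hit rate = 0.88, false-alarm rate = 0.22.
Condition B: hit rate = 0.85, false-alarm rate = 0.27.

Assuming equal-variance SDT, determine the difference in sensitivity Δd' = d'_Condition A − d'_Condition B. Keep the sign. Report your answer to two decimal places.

Δd' = 0.30

Condition A: z(0.88) = 1.175, z(0.22) = -0.772, d' = 1.947
Condition B: z(0.85) = 1.036, z(0.27) = -0.613, d' = 1.649
Δd' = d'_Condition A − d'_Condition B = 1.947 − 1.649 = 0.298
Condition A has the higher sensitivity.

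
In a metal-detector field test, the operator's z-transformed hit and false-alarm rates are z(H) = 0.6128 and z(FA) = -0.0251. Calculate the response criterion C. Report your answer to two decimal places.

C = -0.29

c = −½·[z(H) + z(FA)] = −½·(0.6128 + (-0.0251)) = -0.29385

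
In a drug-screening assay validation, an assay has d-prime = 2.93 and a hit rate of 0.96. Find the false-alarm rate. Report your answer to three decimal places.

false-alarm rate = 0.119

z(hit rate) = z(0.96) = 1.7507
z(FA) = z(H) − d' = 1.7507 − 2.93 = -1.1793
false-alarm rate = Φ(-1.1793) = 0.1191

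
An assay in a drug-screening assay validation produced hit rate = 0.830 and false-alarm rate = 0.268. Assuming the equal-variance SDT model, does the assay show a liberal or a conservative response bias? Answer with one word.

z(H) = 0.954, z(FA) = -0.619
c = −½·(z(H) + z(FA)) = -0.1675
c < 0 → liberal criterion (biased toward responding “yes”).

liberal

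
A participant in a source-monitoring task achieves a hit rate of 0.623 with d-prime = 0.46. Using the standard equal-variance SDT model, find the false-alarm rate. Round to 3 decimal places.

z(hit rate) = z(0.623) = 0.3134
z(FA) = z(H) − d' = 0.3134 − 0.46 = -0.1466
false-alarm rate = Φ(-0.1466) = 0.4417

false-alarm rate = 0.442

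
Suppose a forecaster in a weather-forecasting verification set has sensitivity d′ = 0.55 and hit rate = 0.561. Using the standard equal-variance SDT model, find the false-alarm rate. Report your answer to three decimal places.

z(hit rate) = z(0.561) = 0.1535
z(FA) = z(H) − d' = 0.1535 − 0.55 = -0.3965
false-alarm rate = Φ(-0.3965) = 0.3459

false-alarm rate = 0.346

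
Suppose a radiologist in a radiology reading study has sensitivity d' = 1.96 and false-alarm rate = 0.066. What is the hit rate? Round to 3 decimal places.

z(false-alarm rate) = z(0.066) = -1.5063
z(H) = z(FA) + d' = -1.5063 + 1.96 = 0.4537
hit rate = Φ(0.4537) = 0.6750

hit rate = 0.675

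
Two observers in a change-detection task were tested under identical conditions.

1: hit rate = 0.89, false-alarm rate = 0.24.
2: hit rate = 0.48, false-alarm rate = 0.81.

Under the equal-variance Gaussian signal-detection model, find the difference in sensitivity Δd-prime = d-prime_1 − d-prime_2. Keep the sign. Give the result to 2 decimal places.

1: z(0.89) = 1.227, z(0.24) = -0.706, d' = 1.933
2: z(0.48) = -0.050, z(0.81) = 0.878, d' = -0.928
Δd' = d'_1 − d'_2 = 1.933 − (-0.928) = 2.861
1 has the higher sensitivity.

Δd-prime = 2.86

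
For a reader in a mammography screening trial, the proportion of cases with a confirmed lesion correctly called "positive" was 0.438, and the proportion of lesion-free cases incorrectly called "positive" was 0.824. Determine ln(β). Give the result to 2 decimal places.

ln β = 0.42

Φ⁻¹(H) = Φ⁻¹(0.438) = -0.156
Φ⁻¹(FA) = Φ⁻¹(0.824) = 0.931
ln β = −½·[z(H)² − z(FA)²] = −0.5 × (0.024 − 0.867) = 0.4215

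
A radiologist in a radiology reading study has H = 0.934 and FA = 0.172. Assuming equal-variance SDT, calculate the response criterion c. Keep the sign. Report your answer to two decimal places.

Φ⁻¹(H) = Φ⁻¹(0.934) = 1.5063
Φ⁻¹(FA) = Φ⁻¹(0.172) = -0.9463
c = −½·[z(H) + z(FA)] = −0.5 × (1.5063 + (-0.9463)) = -0.2800
c < 0: the radiologist has a liberal response bias.

c = -0.28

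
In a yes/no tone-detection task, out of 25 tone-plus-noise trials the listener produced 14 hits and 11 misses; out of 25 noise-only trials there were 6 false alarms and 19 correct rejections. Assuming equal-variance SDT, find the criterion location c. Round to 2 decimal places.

c = 0.28

H = 14/25 = 0.5600
FA = 6/25 = 0.2400
z(H) = z(0.5600) = 0.1510
z(FA) = z(0.2400) = -0.7063
c = −½·[z(H) + z(FA)] = −0.5 × (0.1510 + (-0.7063)) = 0.27765
c > 0: the listener has a conservative response bias.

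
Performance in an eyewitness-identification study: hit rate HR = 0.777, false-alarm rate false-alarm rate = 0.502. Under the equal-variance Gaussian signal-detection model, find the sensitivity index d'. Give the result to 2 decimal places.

z(H) = z(0.777) = 0.762
z(FA) = z(0.502) = 0.005
d' = z(H) − z(FA) = 0.762 − 0.005 = 0.757

d' = 0.76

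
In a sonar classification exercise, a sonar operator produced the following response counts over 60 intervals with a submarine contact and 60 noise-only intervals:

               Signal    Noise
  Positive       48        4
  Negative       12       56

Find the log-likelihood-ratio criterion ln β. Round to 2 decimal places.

H = 48/60 = 0.8000
FA = 4/60 = 0.0667
z(H) = z(0.8000) = 0.842
z(FA) = z(0.0667) = -1.501
ln β = −½·[z(H)² − z(FA)²] = −0.5 × (0.709 − 2.253) = 0.772

ln β = 0.77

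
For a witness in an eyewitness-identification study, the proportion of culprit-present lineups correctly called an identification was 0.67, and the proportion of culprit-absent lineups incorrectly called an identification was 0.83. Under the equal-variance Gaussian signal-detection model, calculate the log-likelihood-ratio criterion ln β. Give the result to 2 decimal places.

z(0.67) = 0.440, z(0.83) = 0.954
ln β = −½·[z(H)² − z(FA)²] = −0.5 × (0.194 − 0.910) = 0.358

ln β = 0.36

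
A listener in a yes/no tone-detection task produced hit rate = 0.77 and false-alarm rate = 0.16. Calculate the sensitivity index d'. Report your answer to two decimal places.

z(H) = 0.739
z(FA) = -0.994
d' = z(H) − z(FA) = 0.739 − (-0.994) = 1.733

d' = 1.73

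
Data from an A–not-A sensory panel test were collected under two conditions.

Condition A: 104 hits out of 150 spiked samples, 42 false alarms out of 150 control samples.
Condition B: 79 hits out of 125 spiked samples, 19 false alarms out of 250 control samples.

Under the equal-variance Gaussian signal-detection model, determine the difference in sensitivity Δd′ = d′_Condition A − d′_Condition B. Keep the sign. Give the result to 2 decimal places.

Δd′ = -0.68

Condition A: z(0.6933) = 0.505, z(0.2800) = -0.583, d' = 1.088
Condition B: z(0.6320) = 0.337, z(0.0760) = -1.433, d' = 1.770
Δd' = d'_Condition A − d'_Condition B = 1.088 − 1.770 = -0.682
Condition B has the higher sensitivity.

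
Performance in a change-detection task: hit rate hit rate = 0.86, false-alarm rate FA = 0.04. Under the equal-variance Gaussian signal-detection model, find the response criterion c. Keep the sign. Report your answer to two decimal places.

c = 0.34

z(H) = 1.0803
z(FA) = -1.7507
c = −½·[z(H) + z(FA)] = −0.5 × (1.0803 + (-1.7507)) = 0.3352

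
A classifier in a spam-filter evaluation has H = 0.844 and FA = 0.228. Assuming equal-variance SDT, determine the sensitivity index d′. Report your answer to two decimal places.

Φ⁻¹(0.844) = 1.011, Φ⁻¹(0.228) = -0.745
d' = z(H) − z(FA) = 1.011 − (-0.745) = 1.756

d′ = 1.76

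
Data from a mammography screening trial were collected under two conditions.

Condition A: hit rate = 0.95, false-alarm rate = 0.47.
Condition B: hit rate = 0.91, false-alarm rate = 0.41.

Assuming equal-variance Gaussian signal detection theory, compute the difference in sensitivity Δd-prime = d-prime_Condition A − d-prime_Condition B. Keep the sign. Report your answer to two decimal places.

Δd-prime = 0.15

Condition A: z(0.95) = 1.645, z(0.47) = -0.075, d' = 1.720
Condition B: z(0.91) = 1.341, z(0.41) = -0.228, d' = 1.569
Δd' = d'_Condition A − d'_Condition B = 1.720 − 1.569 = 0.151
Condition A has the higher sensitivity.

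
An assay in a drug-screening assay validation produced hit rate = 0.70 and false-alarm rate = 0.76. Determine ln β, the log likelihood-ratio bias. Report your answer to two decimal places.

ln β = 0.11

z(H) = z(0.70) = 0.524
z(FA) = z(0.76) = 0.706
ln β = −½·[z(H)² − z(FA)²] = −0.5 × (0.275 − 0.498) = 0.1115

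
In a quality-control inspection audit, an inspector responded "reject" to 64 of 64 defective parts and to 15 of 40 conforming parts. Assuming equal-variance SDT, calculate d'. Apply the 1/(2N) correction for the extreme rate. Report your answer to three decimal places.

The hit rate is 64/64 = 1, so apply the 1/(2N) correction: H → 1 − 1/(2·64) = 0.99219.
z(H) = z(0.99219) = 2.4177
z(FA) = z(0.37500) = -0.3186
d' = 2.4177 − (-0.3186) = 2.7363

d' = 2.736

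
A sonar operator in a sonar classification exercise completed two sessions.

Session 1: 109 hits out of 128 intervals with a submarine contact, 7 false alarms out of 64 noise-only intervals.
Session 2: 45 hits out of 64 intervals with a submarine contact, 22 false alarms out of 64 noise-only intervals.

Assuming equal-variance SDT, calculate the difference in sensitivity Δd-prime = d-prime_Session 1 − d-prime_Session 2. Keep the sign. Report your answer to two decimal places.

Session 1: z(0.8516) = 1.043, z(0.1094) = -1.230, d' = 2.273
Session 2: z(0.7031) = 0.533, z(0.3438) = -0.402, d' = 0.935
Δd' = d'_Session 1 − d'_Session 2 = 2.273 − 0.935 = 1.338
Session 1 has the higher sensitivity.

Δd-prime = 1.34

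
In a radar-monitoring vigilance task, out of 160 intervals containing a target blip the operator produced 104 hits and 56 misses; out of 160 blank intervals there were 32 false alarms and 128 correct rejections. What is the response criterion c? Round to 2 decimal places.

H = 104/160 = 0.6500
FA = 32/160 = 0.2000
Φ⁻¹(H) = 0.3853
Φ⁻¹(FA) = -0.8416
c = −½·[z(H) + z(FA)] = −0.5 × (0.3853 + (-0.8416)) = 0.22815
c > 0: the operator has a conservative response bias.

c = 0.23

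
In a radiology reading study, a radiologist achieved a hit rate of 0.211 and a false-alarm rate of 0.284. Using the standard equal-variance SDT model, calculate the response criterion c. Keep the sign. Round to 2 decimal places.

c = 0.69

z(H) = z(0.211) = -0.8030
z(FA) = z(0.284) = -0.5710
c = −½·[z(H) + z(FA)] = −0.5 × (-0.8030 + (-0.5710)) = 0.6870
c > 0: the radiologist has a conservative response bias.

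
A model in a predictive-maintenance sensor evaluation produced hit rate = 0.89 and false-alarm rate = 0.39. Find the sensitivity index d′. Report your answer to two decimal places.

z(H) = 1.227
z(FA) = -0.279
d' = z(H) − z(FA) = 1.227 − (-0.279) = 1.506

d′ = 1.51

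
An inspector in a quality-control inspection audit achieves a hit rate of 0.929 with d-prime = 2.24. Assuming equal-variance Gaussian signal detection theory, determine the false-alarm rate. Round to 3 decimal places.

false-alarm rate = 0.220

z(hit rate) = z(0.929) = 1.4684
z(FA) = z(H) − d' = 1.4684 − 2.24 = -0.7716
false-alarm rate = Φ(-0.7716) = 0.2202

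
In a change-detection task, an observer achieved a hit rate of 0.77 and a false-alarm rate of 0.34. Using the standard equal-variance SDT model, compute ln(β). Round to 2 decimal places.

ln β = -0.19

z(H) = 0.739
z(FA) = -0.412
ln β = −½·[z(H)² − z(FA)²] = −0.5 × (0.546 − 0.170) = -0.188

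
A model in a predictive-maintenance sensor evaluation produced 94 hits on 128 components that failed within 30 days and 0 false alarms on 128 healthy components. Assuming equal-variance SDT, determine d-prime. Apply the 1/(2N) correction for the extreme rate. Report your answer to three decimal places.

The false-alarm rate is 0/128 = 0, so apply the 1/(2N) correction: FA → 1/(2·128) = 0.00391.
z(H) = z(0.73438) = 0.6261
z(FA) = z(0.00391) = -2.6597
d' = 0.6261 − (-2.6597) = 3.2858

d-prime = 3.286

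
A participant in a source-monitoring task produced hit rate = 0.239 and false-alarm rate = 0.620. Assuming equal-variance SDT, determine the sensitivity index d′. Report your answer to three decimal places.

z(H) = z(0.239) = -0.7095
z(FA) = z(0.620) = 0.3055
d' = z(H) − z(FA) = -0.7095 − 0.3055 = -1.0150

d′ = -1.015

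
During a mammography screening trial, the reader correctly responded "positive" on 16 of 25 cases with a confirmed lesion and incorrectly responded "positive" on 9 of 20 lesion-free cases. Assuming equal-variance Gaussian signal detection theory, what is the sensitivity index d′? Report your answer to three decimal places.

d′ = 0.484

H = 16/25 = 0.6400
FA = 9/20 = 0.4500
z(H) = z(0.6400) = 0.3585
z(FA) = z(0.4500) = -0.1257
d' = z(H) − z(FA) = 0.3585 − (-0.1257) = 0.4842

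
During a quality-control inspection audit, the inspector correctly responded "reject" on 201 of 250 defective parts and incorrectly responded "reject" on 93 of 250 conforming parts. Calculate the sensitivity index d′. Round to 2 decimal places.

H = 201/250 = 0.8040
FA = 93/250 = 0.3720
Φ⁻¹(H) = Φ⁻¹(0.8040) = 0.856
Φ⁻¹(FA) = Φ⁻¹(0.3720) = -0.327
d' = z(H) − z(FA) = 0.856 − (-0.327) = 1.183

d′ = 1.18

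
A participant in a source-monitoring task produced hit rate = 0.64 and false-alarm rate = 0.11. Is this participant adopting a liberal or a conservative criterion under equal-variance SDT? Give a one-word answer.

z(H) = 0.358, z(FA) = -1.227
c = −½·(z(H) + z(FA)) = 0.4345
c > 0 → conservative criterion (biased toward responding “no”).

conservative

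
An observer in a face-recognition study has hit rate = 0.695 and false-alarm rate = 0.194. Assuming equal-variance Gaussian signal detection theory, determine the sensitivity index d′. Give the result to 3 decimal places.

z(H) = 0.5101
z(FA) = -0.8633
d' = z(H) − z(FA) = 0.5101 − (-0.8633) = 1.3734

d′ = 1.373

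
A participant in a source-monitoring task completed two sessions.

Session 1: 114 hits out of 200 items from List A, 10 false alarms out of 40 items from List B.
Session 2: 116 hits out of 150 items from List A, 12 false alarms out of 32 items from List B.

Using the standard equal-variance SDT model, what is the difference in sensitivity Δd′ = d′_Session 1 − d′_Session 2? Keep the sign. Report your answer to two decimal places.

Δd′ = -0.22

Session 1: z(0.5700) = 0.176, z(0.2500) = -0.674, d' = 0.850
Session 2: z(0.7733) = 0.750, z(0.3750) = -0.319, d' = 1.069
Δd' = d'_Session 1 − d'_Session 2 = 0.850 − 1.069 = -0.219
Session 2 has the higher sensitivity.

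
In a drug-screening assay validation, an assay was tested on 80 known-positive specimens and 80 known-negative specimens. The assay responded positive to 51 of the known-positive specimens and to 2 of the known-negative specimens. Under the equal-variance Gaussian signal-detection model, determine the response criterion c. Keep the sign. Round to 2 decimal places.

H = 51/80 = 0.6375
FA = 2/80 = 0.0250
z(0.6375) = 0.352, z(0.0250) = -1.960
c = −½·[z(H) + z(FA)] = −0.5 × (0.352 + (-1.960)) = 0.804
c > 0: the assay has a conservative response bias.

c = 0.80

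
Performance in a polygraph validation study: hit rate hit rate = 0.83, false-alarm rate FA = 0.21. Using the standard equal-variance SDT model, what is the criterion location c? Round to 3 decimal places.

z(0.83) = 0.9542, z(0.21) = -0.8064
c = −½·[z(H) + z(FA)] = −0.5 × (0.9542 + (-0.8064)) = -0.0739
c < 0: the examiner has a liberal response bias.

c = -0.074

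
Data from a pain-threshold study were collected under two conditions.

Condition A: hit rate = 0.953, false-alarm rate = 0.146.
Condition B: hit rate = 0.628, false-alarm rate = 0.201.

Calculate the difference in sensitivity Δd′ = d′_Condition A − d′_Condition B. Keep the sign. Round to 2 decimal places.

Δd′ = 1.56

Condition A: z(0.953) = 1.675, z(0.146) = -1.054, d' = 2.729
Condition B: z(0.628) = 0.327, z(0.201) = -0.838, d' = 1.165
Δd' = d'_Condition A − d'_Condition B = 2.729 − 1.165 = 1.564
Condition A has the higher sensitivity.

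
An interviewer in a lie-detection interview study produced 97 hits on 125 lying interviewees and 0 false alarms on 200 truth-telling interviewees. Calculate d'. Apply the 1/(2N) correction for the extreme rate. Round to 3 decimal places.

The false-alarm rate is 0/200 = 0, so apply the 1/(2N) correction: FA → 1/(2·200) = 0.00250.
z(H) = z(0.77600) = 0.7588
z(FA) = z(0.00250) = -2.8070
d' = 0.7588 − (-2.8070) = 3.5658

d' = 3.566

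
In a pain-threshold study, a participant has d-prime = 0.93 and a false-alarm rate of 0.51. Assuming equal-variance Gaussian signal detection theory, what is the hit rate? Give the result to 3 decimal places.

z(false-alarm rate) = z(0.51) = 0.0251
z(H) = z(FA) + d' = 0.0251 + 0.93 = 0.9551
hit rate = Φ(0.9551) = 0.8302

hit rate = 0.830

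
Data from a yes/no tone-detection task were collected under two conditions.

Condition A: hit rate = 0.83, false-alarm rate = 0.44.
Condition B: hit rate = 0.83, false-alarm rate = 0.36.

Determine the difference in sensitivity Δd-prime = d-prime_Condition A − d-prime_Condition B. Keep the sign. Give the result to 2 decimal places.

Condition A: z(0.83) = 0.954, z(0.44) = -0.151, d' = 1.105
Condition B: z(0.83) = 0.954, z(0.36) = -0.358, d' = 1.312
Δd' = d'_Condition A − d'_Condition B = 1.105 − 1.312 = -0.207
Condition B has the higher sensitivity.

Δd-prime = -0.21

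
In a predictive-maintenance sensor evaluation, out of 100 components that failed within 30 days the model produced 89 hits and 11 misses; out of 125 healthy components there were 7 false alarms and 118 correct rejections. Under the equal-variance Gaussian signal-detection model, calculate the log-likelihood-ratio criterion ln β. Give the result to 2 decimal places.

ln β = 0.51

H = 89/100 = 0.8900
FA = 7/125 = 0.0560
z(H) = z(0.8900) = 1.227
z(FA) = z(0.0560) = -1.589
ln β = −½·[z(H)² − z(FA)²] = −0.5 × (1.506 − 2.525) = 0.5095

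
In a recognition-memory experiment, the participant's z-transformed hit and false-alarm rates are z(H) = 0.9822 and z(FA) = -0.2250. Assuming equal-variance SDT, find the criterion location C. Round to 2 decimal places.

c = −½·[z(H) + z(FA)] = −½·(0.9822 + (-0.2250)) = -0.3786
c < 0: the participant has a liberal response bias.

C = -0.38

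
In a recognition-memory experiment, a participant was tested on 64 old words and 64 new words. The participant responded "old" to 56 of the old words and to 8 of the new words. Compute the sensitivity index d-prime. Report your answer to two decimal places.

d-prime = 2.30

H = 56/64 = 0.8750
FA = 8/64 = 0.1250
z(H) = z(0.8750) = 1.1503
z(FA) = z(0.1250) = -1.1503
d' = z(H) − z(FA) = 1.1503 − (-1.1503) = 2.3006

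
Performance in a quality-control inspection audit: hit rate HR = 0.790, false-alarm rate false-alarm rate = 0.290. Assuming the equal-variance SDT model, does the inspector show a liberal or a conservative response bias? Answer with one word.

liberal

z(H) = 0.806, z(FA) = -0.553
c = −½·(z(H) + z(FA)) = -0.1265
c < 0 → liberal criterion (biased toward responding “yes”).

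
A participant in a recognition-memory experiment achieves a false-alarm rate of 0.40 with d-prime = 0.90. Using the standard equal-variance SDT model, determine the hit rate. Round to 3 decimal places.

hit rate = 0.741

z(false-alarm rate) = z(0.40) = -0.2533
z(H) = z(FA) + d' = -0.2533 + 0.90 = 0.6467
hit rate = Φ(0.6467) = 0.7411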